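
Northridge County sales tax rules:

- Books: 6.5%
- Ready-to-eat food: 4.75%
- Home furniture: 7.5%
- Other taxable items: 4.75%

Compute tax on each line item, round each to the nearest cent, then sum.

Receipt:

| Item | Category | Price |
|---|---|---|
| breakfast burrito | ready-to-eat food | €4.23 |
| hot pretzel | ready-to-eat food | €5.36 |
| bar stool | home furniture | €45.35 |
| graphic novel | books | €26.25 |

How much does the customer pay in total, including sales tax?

Breakfast burrito €4.23: ready-to-eat food → 4.75% → €0.20
Hot pretzel €5.36: ready-to-eat food → 4.75% → €0.25
Bar stool €45.35: home furniture → 7.5% → €3.40
Graphic novel €26.25: books → 6.5% → €1.71
Subtotal = €81.19; tax = €5.56; total due = €86.75

€86.75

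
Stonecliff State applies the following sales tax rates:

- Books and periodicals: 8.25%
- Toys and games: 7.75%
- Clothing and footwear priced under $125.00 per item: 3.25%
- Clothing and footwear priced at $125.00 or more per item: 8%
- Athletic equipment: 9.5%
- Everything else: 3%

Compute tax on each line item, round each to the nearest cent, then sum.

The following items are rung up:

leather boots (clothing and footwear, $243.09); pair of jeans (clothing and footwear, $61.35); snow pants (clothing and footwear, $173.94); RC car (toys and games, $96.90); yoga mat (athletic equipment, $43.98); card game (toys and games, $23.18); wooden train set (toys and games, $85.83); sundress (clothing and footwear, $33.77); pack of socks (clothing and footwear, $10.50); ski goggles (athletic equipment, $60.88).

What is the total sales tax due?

Leather boots $243.09: clothing and footwear, $125.00 or more → 8% → $19.45
Pair of jeans $61.35: clothing and footwear, under $125.00 → 3.25% → $1.99
Snow pants $173.94: clothing and footwear, $125.00 or more → 8% → $13.92
RC car $96.90: toys and games → 7.75% → $7.51
Yoga mat $43.98: athletic equipment → 9.5% → $4.18
Card game $23.18: toys and games → 7.75% → $1.80
Wooden train set $85.83: toys and games → 7.75% → $6.65
Sundress $33.77: clothing and footwear, under $125.00 → 3.25% → $1.10
Pack of socks $10.50: clothing and footwear, under $125.00 → 3.25% → $0.34
Ski goggles $60.88: athletic equipment → 9.5% → $5.78
Total tax = $19.45 + $1.99 + $13.92 + $7.51 + $4.18 + $1.80 + $6.65 + $1.10 + $0.34 + $5.78 = $62.72

$62.72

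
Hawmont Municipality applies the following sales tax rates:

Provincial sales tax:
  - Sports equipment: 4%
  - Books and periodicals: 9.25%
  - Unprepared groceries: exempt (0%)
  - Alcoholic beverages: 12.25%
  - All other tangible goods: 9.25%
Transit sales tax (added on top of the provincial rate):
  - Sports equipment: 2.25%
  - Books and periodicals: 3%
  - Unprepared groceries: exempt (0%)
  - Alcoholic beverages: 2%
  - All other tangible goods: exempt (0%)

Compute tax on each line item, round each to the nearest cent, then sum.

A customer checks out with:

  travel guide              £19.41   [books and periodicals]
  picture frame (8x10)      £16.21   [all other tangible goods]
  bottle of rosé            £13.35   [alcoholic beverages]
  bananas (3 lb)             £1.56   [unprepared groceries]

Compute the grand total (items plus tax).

£56.31

Travel guide £19.41: books and periodicals → 9.25% + 3% transit = 12.25% → £2.38
Picture frame (8x10) £16.21: all other tangible goods → 9.25% + 0% transit = 9.25% → £1.50
Bottle of rosé £13.35: alcoholic beverages → 12.25% + 2% transit = 14.25% → £1.90
Bananas (3 lb) £1.56: unprepared groceries → 0% + 0% transit = 0% → £0.00
Subtotal = £50.53; tax = £5.78; total due = £56.31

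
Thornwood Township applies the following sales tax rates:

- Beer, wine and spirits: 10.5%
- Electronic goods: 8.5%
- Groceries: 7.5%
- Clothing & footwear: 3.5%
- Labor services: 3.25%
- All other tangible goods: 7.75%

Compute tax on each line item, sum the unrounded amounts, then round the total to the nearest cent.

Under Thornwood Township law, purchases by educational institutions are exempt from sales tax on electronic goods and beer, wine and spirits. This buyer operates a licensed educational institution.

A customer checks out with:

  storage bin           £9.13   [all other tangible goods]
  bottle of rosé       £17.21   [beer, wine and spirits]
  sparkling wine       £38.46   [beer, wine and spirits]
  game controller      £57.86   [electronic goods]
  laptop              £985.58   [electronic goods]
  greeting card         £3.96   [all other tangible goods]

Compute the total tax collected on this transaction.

Storage bin £9.13: all other tangible goods → 7.75% → £0.707575
Bottle of rosé £17.21: beer, wine and spirits, buyer-exempt → 0% → £0.00
Sparkling wine £38.46: beer, wine and spirits, buyer-exempt → 0% → £0.00
Game controller £57.86: electronic goods, buyer-exempt → 0% → £0.00
Laptop £985.58: electronic goods, buyer-exempt → 0% → £0.00
Greeting card £3.96: all other tangible goods → 7.75% → £0.3069
Unrounded tax sum = £1.014475 → £1.01

£1.01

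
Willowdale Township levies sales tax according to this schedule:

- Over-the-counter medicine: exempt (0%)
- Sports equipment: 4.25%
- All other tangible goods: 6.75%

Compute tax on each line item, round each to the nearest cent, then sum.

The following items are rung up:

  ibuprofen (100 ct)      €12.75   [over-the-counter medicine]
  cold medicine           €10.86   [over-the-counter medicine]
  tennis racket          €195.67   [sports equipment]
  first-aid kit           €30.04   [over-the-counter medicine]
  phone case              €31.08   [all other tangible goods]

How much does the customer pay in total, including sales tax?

€290.82

Ibuprofen (100 ct) €12.75: over-the-counter medicine → 0% → €0.00
Cold medicine €10.86: over-the-counter medicine → 0% → €0.00
Tennis racket €195.67: sports equipment → 4.25% → €8.32
First-aid kit €30.04: over-the-counter medicine → 0% → €0.00
Phone case €31.08: all other tangible goods → 6.75% → €2.10
Subtotal = €280.40; tax = €10.42; total due = €290.82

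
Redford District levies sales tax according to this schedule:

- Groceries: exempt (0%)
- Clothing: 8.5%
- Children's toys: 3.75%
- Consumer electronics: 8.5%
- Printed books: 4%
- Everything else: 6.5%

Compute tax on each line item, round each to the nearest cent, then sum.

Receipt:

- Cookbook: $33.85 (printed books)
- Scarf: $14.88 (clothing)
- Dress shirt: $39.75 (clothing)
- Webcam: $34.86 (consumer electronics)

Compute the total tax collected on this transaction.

Cookbook $33.85: printed books → 4% → $1.35
Scarf $14.88: clothing → 8.5% → $1.26
Dress shirt $39.75: clothing → 8.5% → $3.38
Webcam $34.86: consumer electronics → 8.5% → $2.96
Total tax = $1.35 + $1.26 + $3.38 + $2.96 = $8.95

$8.95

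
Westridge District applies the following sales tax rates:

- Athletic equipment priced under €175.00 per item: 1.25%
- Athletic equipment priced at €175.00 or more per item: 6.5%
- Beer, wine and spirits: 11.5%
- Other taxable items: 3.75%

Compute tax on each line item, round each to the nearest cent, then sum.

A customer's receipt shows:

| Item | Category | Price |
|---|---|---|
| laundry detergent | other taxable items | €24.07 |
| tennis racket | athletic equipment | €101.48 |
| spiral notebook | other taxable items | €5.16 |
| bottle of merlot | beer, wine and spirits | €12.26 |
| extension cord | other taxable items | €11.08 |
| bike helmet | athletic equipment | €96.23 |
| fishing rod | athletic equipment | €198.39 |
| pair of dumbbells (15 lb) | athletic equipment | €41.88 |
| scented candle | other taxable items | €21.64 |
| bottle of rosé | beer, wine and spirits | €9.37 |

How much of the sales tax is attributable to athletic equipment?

€15.89

Tennis racket €101.48: athletic equipment, under €175.00 → 1.25% → €1.27
Bike helmet €96.23: athletic equipment, under €175.00 → 1.25% → €1.20
Fishing rod €198.39: athletic equipment, €175.00 or more → 6.5% → €12.90
Pair of dumbbells (15 lb) €41.88: athletic equipment, under €175.00 → 1.25% → €0.52
Tax on athletic equipment = €1.27 + €1.20 + €12.90 + €0.52 = €15.89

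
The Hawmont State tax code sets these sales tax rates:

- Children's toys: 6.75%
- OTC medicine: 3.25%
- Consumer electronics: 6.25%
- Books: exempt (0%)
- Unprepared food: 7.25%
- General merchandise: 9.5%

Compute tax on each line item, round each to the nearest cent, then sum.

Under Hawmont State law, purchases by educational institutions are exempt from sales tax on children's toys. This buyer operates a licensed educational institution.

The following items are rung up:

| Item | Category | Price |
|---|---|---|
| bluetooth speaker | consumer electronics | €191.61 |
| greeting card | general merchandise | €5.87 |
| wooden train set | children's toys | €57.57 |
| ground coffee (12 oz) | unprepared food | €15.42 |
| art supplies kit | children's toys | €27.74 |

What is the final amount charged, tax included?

€311.87

Bluetooth speaker €191.61: consumer electronics → 6.25% → €11.98
Greeting card €5.87: general merchandise → 9.5% → €0.56
Wooden train set €57.57: children's toys, buyer-exempt → 0% → €0.00
Ground coffee (12 oz) €15.42: unprepared food → 7.25% → €1.12
Art supplies kit €27.74: children's toys, buyer-exempt → 0% → €0.00
Subtotal = €298.21; tax = €13.66; total due = €311.87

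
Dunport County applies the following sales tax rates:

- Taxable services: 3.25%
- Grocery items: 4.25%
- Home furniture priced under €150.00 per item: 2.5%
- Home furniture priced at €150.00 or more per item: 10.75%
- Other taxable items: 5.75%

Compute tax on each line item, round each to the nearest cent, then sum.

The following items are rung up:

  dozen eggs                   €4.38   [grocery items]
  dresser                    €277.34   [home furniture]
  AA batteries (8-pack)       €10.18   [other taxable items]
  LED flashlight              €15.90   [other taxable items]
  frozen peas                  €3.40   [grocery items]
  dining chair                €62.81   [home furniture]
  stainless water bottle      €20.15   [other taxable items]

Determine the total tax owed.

€34.37

Dozen eggs €4.38: grocery items → 4.25% → €0.19
Dresser €277.34: home furniture, €150.00 or more → 10.75% → €29.81
AA batteries (8-pack) €10.18: other taxable items → 5.75% → €0.59
LED flashlight €15.90: other taxable items → 5.75% → €0.91
Frozen peas €3.40: grocery items → 4.25% → €0.14
Dining chair €62.81: home furniture, under €150.00 → 2.5% → €1.57
Stainless water bottle €20.15: other taxable items → 5.75% → €1.16
Total tax = €0.19 + €29.81 + €0.59 + €0.91 + €0.14 + €1.57 + €1.16 = €34.37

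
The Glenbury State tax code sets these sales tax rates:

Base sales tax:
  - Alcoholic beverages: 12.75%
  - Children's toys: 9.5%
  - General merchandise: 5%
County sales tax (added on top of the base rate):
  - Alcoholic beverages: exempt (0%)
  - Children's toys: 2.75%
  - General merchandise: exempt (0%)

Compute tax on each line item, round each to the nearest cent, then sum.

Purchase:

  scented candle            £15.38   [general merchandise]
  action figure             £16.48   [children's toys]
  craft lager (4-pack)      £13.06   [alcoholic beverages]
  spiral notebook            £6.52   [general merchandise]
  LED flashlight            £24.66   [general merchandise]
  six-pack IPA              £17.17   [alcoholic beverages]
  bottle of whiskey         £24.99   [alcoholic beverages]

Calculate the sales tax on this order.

£11.40

Scented candle £15.38: general merchandise → 5% + 0% county = 5% → £0.77
Action figure £16.48: children's toys → 9.5% + 2.75% county = 12.25% → £2.02
Craft lager (4-pack) £13.06: alcoholic beverages → 12.75% + 0% county = 12.75% → £1.67
Spiral notebook £6.52: general merchandise → 5% + 0% county = 5% → £0.33
LED flashlight £24.66: general merchandise → 5% + 0% county = 5% → £1.23
Six-pack IPA £17.17: alcoholic beverages → 12.75% + 0% county = 12.75% → £2.19
Bottle of whiskey £24.99: alcoholic beverages → 12.75% + 0% county = 12.75% → £3.19
Total tax = £0.77 + £2.02 + £1.67 + £0.33 + £1.23 + £2.19 + £3.19 = £11.40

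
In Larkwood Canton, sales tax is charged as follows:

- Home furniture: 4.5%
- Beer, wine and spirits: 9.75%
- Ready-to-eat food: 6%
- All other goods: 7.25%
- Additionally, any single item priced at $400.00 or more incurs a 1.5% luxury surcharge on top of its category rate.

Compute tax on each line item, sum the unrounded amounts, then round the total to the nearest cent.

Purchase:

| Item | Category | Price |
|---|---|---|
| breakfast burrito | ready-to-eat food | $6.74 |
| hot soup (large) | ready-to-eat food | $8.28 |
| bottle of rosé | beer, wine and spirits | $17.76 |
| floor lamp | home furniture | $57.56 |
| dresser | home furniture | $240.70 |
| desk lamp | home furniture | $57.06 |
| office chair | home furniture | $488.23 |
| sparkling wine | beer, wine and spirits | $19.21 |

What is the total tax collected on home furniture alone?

Floor lamp $57.56: home furniture → 4.5% → $2.5902
Dresser $240.70: home furniture → 4.5% → $10.8315
Desk lamp $57.06: home furniture → 4.5% → $2.5677
Office chair $488.23: home furniture → 4.5% + 1.5% surcharge = 6% → $29.2938
Tax on home furniture: unrounded sum = $45.2832 → $45.28

$45.28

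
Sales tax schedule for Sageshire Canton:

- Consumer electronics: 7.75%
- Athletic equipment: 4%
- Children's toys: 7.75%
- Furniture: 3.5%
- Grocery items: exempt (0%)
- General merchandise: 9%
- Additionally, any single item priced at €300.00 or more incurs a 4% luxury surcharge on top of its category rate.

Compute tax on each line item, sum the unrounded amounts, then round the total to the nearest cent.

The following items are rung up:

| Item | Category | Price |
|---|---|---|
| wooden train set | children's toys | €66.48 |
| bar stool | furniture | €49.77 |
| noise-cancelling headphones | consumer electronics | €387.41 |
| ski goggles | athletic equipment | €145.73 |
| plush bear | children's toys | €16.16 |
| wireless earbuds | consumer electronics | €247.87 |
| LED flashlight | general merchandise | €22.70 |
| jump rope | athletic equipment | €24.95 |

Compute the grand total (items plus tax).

Wooden train set €66.48: children's toys → 7.75% → €5.1522
Bar stool €49.77: furniture → 3.5% → €1.74195
Noise-cancelling headphones €387.41: consumer electronics → 7.75% + 4% surcharge = 11.75% → €45.520675
Ski goggles €145.73: athletic equipment → 4% → €5.8292
Plush bear €16.16: children's toys → 7.75% → €1.2524
Wireless earbuds €247.87: consumer electronics → 7.75% → €19.209925
LED flashlight €22.70: general merchandise → 9% → €2.043
Jump rope €24.95: athletic equipment → 4% → €0.998
Subtotal = €961.07; unrounded tax = €81.74735 → €81.75; total due = €1042.82

€1042.82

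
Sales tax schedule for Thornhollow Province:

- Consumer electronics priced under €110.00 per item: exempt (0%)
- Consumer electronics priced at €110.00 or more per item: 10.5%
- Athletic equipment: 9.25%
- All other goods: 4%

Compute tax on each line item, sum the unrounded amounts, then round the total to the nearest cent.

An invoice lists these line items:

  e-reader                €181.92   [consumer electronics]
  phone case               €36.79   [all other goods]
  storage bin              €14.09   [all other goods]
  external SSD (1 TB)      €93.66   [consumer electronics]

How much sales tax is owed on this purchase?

€21.14

E-reader €181.92: consumer electronics, €110.00 or more → 10.5% → €19.1016
Phone case €36.79: all other goods → 4% → €1.4716
Storage bin €14.09: all other goods → 4% → €0.5636
External SSD (1 TB) €93.66: consumer electronics, under €110.00 → 0% → €0.00
Unrounded tax sum = €21.1368 → €21.14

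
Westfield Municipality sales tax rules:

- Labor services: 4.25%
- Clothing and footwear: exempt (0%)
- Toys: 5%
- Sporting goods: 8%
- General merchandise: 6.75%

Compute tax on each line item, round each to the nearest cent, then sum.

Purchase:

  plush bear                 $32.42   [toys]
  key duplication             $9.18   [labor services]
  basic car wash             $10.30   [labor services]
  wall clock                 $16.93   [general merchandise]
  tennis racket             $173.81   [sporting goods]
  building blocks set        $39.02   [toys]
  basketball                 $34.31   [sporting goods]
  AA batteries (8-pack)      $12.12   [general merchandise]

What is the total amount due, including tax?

Plush bear $32.42: toys → 5% → $1.62
Key duplication $9.18: labor services → 4.25% → $0.39
Basic car wash $10.30: labor services → 4.25% → $0.44
Wall clock $16.93: general merchandise → 6.75% → $1.14
Tennis racket $173.81: sporting goods → 8% → $13.90
Building blocks set $39.02: toys → 5% → $1.95
Basketball $34.31: sporting goods → 8% → $2.74
AA batteries (8-pack) $12.12: general merchandise → 6.75% → $0.82
Subtotal = $328.09; tax = $23.00; total due = $351.09

$351.09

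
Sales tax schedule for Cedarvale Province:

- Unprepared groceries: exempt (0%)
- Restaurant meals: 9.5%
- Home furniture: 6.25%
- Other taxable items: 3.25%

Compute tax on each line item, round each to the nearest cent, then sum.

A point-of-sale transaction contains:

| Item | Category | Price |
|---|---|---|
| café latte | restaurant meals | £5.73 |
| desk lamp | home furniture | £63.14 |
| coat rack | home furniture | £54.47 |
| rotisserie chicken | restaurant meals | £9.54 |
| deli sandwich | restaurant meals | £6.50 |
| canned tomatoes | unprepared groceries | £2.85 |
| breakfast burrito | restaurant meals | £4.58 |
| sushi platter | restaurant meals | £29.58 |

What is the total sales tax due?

Café latte £5.73: restaurant meals → 9.5% → £0.54
Desk lamp £63.14: home furniture → 6.25% → £3.95
Coat rack £54.47: home furniture → 6.25% → £3.40
Rotisserie chicken £9.54: restaurant meals → 9.5% → £0.91
Deli sandwich £6.50: restaurant meals → 9.5% → £0.62
Canned tomatoes £2.85: unprepared groceries → 0% → £0.00
Breakfast burrito £4.58: restaurant meals → 9.5% → £0.44
Sushi platter £29.58: restaurant meals → 9.5% → £2.81
Total tax = £0.54 + £3.95 + £3.40 + £0.91 + £0.62 + £0.44 + £2.81 = £12.67

£12.67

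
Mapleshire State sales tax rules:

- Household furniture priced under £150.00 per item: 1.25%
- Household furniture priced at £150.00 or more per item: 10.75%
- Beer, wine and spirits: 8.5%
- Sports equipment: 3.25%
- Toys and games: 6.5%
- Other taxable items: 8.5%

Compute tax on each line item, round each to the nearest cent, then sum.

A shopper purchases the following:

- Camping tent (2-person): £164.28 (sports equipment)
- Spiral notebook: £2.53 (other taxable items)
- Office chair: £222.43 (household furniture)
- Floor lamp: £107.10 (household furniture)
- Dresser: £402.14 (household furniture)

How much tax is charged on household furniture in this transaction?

Office chair £222.43: household furniture, £150.00 or more → 10.75% → £23.91
Floor lamp £107.10: household furniture, under £150.00 → 1.25% → £1.34
Dresser £402.14: household furniture, £150.00 or more → 10.75% → £43.23
Tax on household furniture = £23.91 + £1.34 + £43.23 = £68.48

£68.48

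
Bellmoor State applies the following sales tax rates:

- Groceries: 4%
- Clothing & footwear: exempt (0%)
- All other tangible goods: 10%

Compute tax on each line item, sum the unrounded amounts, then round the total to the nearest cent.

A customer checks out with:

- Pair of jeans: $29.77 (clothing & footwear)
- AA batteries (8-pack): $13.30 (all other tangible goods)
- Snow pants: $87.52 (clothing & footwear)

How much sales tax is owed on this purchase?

Pair of jeans $29.77: clothing & footwear → 0% → $0.00
AA batteries (8-pack) $13.30: all other tangible goods → 10% → $1.33
Snow pants $87.52: clothing & footwear → 0% → $0.00
Unrounded tax sum = $1.33 → $1.33

$1.33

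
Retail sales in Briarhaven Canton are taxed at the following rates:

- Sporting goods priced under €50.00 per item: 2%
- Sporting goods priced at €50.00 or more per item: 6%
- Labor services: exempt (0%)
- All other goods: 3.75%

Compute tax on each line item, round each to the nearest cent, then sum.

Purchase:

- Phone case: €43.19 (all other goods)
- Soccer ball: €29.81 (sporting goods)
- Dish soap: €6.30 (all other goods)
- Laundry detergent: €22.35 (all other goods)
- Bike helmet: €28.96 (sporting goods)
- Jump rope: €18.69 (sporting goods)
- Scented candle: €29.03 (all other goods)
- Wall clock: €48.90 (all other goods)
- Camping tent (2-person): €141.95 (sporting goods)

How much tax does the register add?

€15.69

Phone case €43.19: all other goods → 3.75% → €1.62
Soccer ball €29.81: sporting goods, under €50.00 → 2% → €0.60
Dish soap €6.30: all other goods → 3.75% → €0.24
Laundry detergent €22.35: all other goods → 3.75% → €0.84
Bike helmet €28.96: sporting goods, under €50.00 → 2% → €0.58
Jump rope €18.69: sporting goods, under €50.00 → 2% → €0.37
Scented candle €29.03: all other goods → 3.75% → €1.09
Wall clock €48.90: all other goods → 3.75% → €1.83
Camping tent (2-person) €141.95: sporting goods, €50.00 or more → 6% → €8.52
Total tax = €1.62 + €0.60 + €0.24 + €0.84 + €0.58 + €0.37 + €1.09 + €1.83 + €8.52 = €15.69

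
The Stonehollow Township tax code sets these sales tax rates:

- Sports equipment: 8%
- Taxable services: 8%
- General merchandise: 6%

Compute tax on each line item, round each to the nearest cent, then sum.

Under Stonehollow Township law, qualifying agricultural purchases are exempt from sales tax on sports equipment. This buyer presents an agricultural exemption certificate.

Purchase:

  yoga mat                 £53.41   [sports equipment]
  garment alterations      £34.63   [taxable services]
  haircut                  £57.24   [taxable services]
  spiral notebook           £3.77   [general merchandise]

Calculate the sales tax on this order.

Yoga mat £53.41: sports equipment, buyer-exempt → 0% → £0.00
Garment alterations £34.63: taxable services → 8% → £2.77
Haircut £57.24: taxable services → 8% → £4.58
Spiral notebook £3.77: general merchandise → 6% → £0.23
Total tax = £2.77 + £4.58 + £0.23 = £7.58

£7.58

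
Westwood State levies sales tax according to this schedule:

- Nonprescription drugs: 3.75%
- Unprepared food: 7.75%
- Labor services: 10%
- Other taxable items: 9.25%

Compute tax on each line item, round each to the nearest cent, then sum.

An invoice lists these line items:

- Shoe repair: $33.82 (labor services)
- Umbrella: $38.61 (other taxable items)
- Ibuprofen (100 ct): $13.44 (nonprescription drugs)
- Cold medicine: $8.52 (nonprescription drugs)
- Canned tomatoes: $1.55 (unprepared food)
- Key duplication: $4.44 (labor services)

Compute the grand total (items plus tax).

$108.71

Shoe repair $33.82: labor services → 10% → $3.38
Umbrella $38.61: other taxable items → 9.25% → $3.57
Ibuprofen (100 ct) $13.44: nonprescription drugs → 3.75% → $0.50
Cold medicine $8.52: nonprescription drugs → 3.75% → $0.32
Canned tomatoes $1.55: unprepared food → 7.75% → $0.12
Key duplication $4.44: labor services → 10% → $0.44
Subtotal = $100.38; tax = $8.33; total due = $108.71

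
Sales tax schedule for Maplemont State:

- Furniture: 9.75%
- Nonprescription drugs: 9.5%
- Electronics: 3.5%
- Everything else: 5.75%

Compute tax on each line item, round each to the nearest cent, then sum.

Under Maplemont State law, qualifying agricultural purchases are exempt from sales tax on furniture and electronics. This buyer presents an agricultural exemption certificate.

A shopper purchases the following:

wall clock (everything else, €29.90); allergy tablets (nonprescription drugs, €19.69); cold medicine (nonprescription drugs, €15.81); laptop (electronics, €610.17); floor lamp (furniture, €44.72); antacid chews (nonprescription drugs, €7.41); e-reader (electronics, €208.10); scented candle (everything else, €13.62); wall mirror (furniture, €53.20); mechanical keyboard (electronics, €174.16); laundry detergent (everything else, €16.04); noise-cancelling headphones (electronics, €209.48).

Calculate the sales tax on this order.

€7.49

Wall clock €29.90: everything else → 5.75% → €1.72
Allergy tablets €19.69: nonprescription drugs → 9.5% → €1.87
Cold medicine €15.81: nonprescription drugs → 9.5% → €1.50
Laptop €610.17: electronics, buyer-exempt → 0% → €0.00
Floor lamp €44.72: furniture, buyer-exempt → 0% → €0.00
Antacid chews €7.41: nonprescription drugs → 9.5% → €0.70
E-reader €208.10: electronics, buyer-exempt → 0% → €0.00
Scented candle €13.62: everything else → 5.75% → €0.78
Wall mirror €53.20: furniture, buyer-exempt → 0% → €0.00
Mechanical keyboard €174.16: electronics, buyer-exempt → 0% → €0.00
Laundry detergent €16.04: everything else → 5.75% → €0.92
Noise-cancelling headphones €209.48: electronics, buyer-exempt → 0% → €0.00
Total tax = €1.72 + €1.87 + €1.50 + €0.70 + €0.78 + €0.92 = €7.49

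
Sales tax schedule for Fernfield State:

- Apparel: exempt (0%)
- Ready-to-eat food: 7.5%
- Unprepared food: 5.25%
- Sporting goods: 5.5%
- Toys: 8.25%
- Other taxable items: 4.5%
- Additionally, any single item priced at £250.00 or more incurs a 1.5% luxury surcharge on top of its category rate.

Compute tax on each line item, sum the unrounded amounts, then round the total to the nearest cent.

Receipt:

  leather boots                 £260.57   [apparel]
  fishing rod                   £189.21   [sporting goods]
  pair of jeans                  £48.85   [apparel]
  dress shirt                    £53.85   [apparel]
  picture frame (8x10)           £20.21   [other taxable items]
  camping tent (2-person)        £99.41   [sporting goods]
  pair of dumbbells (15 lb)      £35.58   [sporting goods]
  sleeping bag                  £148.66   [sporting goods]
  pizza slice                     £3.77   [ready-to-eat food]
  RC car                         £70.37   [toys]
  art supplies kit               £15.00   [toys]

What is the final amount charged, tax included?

Leather boots £260.57: apparel → 0% + 1.5% surcharge = 1.5% → £3.90855
Fishing rod £189.21: sporting goods → 5.5% → £10.40655
Pair of jeans £48.85: apparel → 0% → £0.00
Dress shirt £53.85: apparel → 0% → £0.00
Picture frame (8x10) £20.21: other taxable items → 4.5% → £0.90945
Camping tent (2-person) £99.41: sporting goods → 5.5% → £5.46755
Pair of dumbbells (15 lb) £35.58: sporting goods → 5.5% → £1.9569
Sleeping bag £148.66: sporting goods → 5.5% → £8.1763
Pizza slice £3.77: ready-to-eat food → 7.5% → £0.28275
RC car £70.37: toys → 8.25% → £5.805525
Art supplies kit £15.00: toys → 8.25% → £1.2375
Subtotal = £945.48; unrounded tax = £38.151075 → £38.15; total due = £983.63

£983.63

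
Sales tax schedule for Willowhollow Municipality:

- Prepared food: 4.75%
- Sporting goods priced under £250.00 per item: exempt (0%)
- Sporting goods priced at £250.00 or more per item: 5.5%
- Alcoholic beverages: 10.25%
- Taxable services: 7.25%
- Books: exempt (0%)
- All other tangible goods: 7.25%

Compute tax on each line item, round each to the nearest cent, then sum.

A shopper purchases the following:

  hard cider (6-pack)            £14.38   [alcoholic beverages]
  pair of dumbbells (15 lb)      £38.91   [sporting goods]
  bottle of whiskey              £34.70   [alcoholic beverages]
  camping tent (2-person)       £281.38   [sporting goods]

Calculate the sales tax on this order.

Hard cider (6-pack) £14.38: alcoholic beverages → 10.25% → £1.47
Pair of dumbbells (15 lb) £38.91: sporting goods, under £250.00 → 0% → £0.00
Bottle of whiskey £34.70: alcoholic beverages → 10.25% → £3.56
Camping tent (2-person) £281.38: sporting goods, £250.00 or more → 5.5% → £15.48
Total tax = £1.47 + £3.56 + £15.48 = £20.51

£20.51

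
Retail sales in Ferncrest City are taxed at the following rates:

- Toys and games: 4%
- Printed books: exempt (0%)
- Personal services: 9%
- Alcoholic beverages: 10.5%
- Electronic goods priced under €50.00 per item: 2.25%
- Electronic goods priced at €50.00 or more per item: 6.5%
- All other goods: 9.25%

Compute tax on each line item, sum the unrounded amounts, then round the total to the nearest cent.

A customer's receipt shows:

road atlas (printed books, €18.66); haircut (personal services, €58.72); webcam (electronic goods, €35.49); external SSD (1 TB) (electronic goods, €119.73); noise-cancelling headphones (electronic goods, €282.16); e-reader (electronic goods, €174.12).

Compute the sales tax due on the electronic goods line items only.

€38.24

Webcam €35.49: electronic goods, under €50.00 → 2.25% → €0.798525
External SSD (1 TB) €119.73: electronic goods, €50.00 or more → 6.5% → €7.78245
Noise-cancelling headphones €282.16: electronic goods, €50.00 or more → 6.5% → €18.3404
E-reader €174.12: electronic goods, €50.00 or more → 6.5% → €11.3178
Tax on electronic goods: unrounded sum = €38.239175 → €38.24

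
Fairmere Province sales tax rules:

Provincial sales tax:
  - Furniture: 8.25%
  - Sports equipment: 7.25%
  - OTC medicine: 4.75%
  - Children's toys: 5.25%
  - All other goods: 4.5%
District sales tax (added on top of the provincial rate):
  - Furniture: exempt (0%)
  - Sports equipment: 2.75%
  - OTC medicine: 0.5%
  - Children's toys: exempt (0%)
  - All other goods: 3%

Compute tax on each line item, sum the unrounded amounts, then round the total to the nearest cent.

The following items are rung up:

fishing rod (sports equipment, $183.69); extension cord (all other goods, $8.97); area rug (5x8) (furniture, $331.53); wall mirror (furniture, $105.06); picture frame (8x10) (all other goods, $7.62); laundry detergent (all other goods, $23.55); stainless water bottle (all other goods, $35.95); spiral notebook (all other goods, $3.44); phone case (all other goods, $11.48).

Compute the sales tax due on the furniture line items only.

$36.02

Area rug (5x8) $331.53: furniture → 8.25% + 0% district = 8.25% → $27.351225
Wall mirror $105.06: furniture → 8.25% + 0% district = 8.25% → $8.66745
Tax on furniture: unrounded sum = $36.018675 → $36.02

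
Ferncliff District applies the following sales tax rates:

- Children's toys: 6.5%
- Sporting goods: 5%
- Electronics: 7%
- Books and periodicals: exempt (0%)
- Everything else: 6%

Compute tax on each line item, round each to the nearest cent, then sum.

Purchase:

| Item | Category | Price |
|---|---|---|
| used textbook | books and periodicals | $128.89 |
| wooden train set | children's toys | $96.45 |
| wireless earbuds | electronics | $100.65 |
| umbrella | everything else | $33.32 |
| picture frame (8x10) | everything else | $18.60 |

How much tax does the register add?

Used textbook $128.89: books and periodicals → 0% → $0.00
Wooden train set $96.45: children's toys → 6.5% → $6.27
Wireless earbuds $100.65: electronics → 7% → $7.05
Umbrella $33.32: everything else → 6% → $2.00
Picture frame (8x10) $18.60: everything else → 6% → $1.12
Total tax = $6.27 + $7.05 + $2.00 + $1.12 = $16.44

$16.44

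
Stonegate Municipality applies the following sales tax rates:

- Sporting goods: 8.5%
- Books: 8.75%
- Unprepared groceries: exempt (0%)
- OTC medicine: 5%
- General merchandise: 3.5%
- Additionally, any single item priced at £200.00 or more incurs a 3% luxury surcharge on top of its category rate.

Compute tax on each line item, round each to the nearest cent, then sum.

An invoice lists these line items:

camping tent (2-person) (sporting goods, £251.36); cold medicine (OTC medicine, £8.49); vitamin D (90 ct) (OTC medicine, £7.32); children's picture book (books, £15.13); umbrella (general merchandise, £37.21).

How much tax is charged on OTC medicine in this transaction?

£0.79

Cold medicine £8.49: OTC medicine → 5% → £0.42
Vitamin D (90 ct) £7.32: OTC medicine → 5% → £0.37
Tax on OTC medicine = £0.42 + £0.37 = £0.79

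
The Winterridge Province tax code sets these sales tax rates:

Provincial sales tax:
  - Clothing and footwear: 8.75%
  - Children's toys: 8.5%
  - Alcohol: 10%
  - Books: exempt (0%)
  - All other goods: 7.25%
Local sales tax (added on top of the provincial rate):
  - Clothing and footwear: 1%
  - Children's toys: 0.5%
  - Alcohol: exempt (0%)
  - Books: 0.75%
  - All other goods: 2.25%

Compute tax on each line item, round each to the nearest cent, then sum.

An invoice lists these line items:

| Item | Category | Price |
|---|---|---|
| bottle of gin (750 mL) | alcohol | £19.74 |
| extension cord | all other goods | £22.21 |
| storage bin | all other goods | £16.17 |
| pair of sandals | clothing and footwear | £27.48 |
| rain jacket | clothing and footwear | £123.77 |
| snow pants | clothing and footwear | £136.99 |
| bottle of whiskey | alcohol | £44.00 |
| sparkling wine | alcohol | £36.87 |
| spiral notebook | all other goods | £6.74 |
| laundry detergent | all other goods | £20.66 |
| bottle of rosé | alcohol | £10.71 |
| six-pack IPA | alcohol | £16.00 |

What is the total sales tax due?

Bottle of gin (750 mL) £19.74: alcohol → 10% + 0% local = 10% → £1.97
Extension cord £22.21: all other goods → 7.25% + 2.25% local = 9.5% → £2.11
Storage bin £16.17: all other goods → 7.25% + 2.25% local = 9.5% → £1.54
Pair of sandals £27.48: clothing and footwear → 8.75% + 1% local = 9.75% → £2.68
Rain jacket £123.77: clothing and footwear → 8.75% + 1% local = 9.75% → £12.07
Snow pants £136.99: clothing and footwear → 8.75% + 1% local = 9.75% → £13.36
Bottle of whiskey £44.00: alcohol → 10% + 0% local = 10% → £4.40
Sparkling wine £36.87: alcohol → 10% + 0% local = 10% → £3.69
Spiral notebook £6.74: all other goods → 7.25% + 2.25% local = 9.5% → £0.64
Laundry detergent £20.66: all other goods → 7.25% + 2.25% local = 9.5% → £1.96
Bottle of rosé £10.71: alcohol → 10% + 0% local = 10% → £1.07
Six-pack IPA £16.00: alcohol → 10% + 0% local = 10% → £1.60
Total tax = £1.97 + £2.11 + £1.54 + £2.68 + £12.07 + £13.36 + £4.40 + £3.69 + £0.64 + £1.96 + £1.07 + £1.60 = £47.09

£47.09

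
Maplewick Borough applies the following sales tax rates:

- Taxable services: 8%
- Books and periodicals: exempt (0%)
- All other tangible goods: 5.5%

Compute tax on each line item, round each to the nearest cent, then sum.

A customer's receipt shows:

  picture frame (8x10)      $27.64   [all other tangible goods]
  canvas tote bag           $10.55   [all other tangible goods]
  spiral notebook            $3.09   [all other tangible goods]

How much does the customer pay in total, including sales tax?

$43.55

Picture frame (8x10) $27.64: all other tangible goods → 5.5% → $1.52
Canvas tote bag $10.55: all other tangible goods → 5.5% → $0.58
Spiral notebook $3.09: all other tangible goods → 5.5% → $0.17
Subtotal = $41.28; tax = $2.27; total due = $43.55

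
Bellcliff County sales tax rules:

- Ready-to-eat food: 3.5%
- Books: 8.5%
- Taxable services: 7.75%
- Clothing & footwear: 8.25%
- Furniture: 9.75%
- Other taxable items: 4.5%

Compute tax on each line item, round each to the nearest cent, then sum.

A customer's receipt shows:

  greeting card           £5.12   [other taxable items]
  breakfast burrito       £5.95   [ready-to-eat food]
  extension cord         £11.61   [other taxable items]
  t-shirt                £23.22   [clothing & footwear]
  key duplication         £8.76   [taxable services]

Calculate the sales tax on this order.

£3.56

Greeting card £5.12: other taxable items → 4.5% → £0.23
Breakfast burrito £5.95: ready-to-eat food → 3.5% → £0.21
Extension cord £11.61: other taxable items → 4.5% → £0.52
T-shirt £23.22: clothing & footwear → 8.25% → £1.92
Key duplication £8.76: taxable services → 7.75% → £0.68
Total tax = £0.23 + £0.21 + £0.52 + £1.92 + £0.68 = £3.56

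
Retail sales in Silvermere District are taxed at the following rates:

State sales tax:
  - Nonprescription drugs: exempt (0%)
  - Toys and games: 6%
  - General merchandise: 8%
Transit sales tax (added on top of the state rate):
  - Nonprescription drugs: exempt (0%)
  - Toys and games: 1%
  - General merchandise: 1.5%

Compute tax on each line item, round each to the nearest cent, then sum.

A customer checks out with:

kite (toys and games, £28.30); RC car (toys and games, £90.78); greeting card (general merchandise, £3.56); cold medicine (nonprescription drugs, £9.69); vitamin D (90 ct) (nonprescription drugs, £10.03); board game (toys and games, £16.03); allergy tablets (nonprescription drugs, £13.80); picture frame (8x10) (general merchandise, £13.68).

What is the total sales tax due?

£11.09

Kite £28.30: toys and games → 6% + 1% transit = 7% → £1.98
RC car £90.78: toys and games → 6% + 1% transit = 7% → £6.35
Greeting card £3.56: general merchandise → 8% + 1.5% transit = 9.5% → £0.34
Cold medicine £9.69: nonprescription drugs → 0% + 0% transit = 0% → £0.00
Vitamin D (90 ct) £10.03: nonprescription drugs → 0% + 0% transit = 0% → £0.00
Board game £16.03: toys and games → 6% + 1% transit = 7% → £1.12
Allergy tablets £13.80: nonprescription drugs → 0% + 0% transit = 0% → £0.00
Picture frame (8x10) £13.68: general merchandise → 8% + 1.5% transit = 9.5% → £1.30
Total tax = £1.98 + £6.35 + £0.34 + £1.12 + £1.30 = £11.09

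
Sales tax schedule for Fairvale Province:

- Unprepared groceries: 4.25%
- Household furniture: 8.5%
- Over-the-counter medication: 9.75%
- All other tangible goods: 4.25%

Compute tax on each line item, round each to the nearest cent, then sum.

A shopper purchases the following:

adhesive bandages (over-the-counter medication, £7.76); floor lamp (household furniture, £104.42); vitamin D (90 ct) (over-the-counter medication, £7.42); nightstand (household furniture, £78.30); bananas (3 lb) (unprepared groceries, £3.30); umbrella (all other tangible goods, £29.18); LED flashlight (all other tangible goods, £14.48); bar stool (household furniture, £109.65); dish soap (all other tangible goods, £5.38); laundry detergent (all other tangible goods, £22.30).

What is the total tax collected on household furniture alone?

Floor lamp £104.42: household furniture → 8.5% → £8.88
Nightstand £78.30: household furniture → 8.5% → £6.66
Bar stool £109.65: household furniture → 8.5% → £9.32
Tax on household furniture = £8.88 + £6.66 + £9.32 = £24.86

£24.86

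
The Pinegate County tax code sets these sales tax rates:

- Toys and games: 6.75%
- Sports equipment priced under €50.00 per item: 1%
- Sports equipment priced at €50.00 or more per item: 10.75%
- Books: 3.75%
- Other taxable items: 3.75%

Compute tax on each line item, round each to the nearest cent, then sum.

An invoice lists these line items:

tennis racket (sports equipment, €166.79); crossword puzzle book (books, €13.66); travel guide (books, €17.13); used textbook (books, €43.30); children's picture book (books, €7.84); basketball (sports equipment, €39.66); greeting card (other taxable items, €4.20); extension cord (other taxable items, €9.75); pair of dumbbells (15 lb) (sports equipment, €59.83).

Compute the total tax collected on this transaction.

€28.35

Tennis racket €166.79: sports equipment, €50.00 or more → 10.75% → €17.93
Crossword puzzle book €13.66: books → 3.75% → €0.51
Travel guide €17.13: books → 3.75% → €0.64
Used textbook €43.30: books → 3.75% → €1.62
Children's picture book €7.84: books → 3.75% → €0.29
Basketball €39.66: sports equipment, under €50.00 → 1% → €0.40
Greeting card €4.20: other taxable items → 3.75% → €0.16
Extension cord €9.75: other taxable items → 3.75% → €0.37
Pair of dumbbells (15 lb) €59.83: sports equipment, €50.00 or more → 10.75% → €6.43
Total tax = €17.93 + €0.51 + €0.64 + €1.62 + €0.29 + €0.40 + €0.16 + €0.37 + €6.43 = €28.35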